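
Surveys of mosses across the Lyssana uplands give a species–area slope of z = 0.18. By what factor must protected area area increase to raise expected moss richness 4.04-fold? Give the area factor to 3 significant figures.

2340

(A₂/A₁)^0.18 = 4.04, so A₂/A₁ = 4.04^(1/0.18) = 4.04^5.556
ln(A₂/A₁) = ln 4.04 / 0.18 = 1.3962 / 0.18 = 7.7569
A₂/A₁ = e^7.7569 ≈ 2338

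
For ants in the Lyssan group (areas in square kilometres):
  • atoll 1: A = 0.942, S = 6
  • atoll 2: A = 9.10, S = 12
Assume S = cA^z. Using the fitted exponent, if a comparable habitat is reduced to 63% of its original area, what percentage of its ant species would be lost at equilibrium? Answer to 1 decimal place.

z = ln(12/6) / ln(9.1/0.942) = 0.6931 / 2.2680 = 0.3056
S_new/S_old = (A_new/A_old)^z = 0.63^0.3056 = exp(0.3056 × -0.4620) = 0.8683
Fraction lost = 1 − 0.8683 = 0.1317

13.2%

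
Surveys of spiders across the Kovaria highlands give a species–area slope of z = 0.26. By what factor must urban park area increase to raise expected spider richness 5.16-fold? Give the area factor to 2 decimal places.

550.76

(A₂/A₁)^0.26 = 5.16, so A₂/A₁ = 5.16^(1/0.26) = 5.16^3.846
ln(A₂/A₁) = ln 5.16 / 0.26 = 1.6409 / 0.26 = 6.3113
A₂/A₁ = e^6.3113 ≈ 550.8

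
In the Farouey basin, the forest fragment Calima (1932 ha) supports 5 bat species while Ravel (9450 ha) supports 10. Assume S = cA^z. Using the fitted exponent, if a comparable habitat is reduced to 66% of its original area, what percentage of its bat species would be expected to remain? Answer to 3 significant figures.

z = ln(10/5) / ln(9450/1932) = 0.6931 / 1.5875 = 0.4366
S_new/S_old = (A_new/A_old)^z = 0.66^0.4366 = exp(0.4366 × -0.4155) = 0.8341

83.4%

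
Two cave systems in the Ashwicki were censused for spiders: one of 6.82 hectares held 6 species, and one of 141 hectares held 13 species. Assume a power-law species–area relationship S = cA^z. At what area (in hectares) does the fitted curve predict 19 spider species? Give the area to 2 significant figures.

z = ln(13/6) / ln(141/6.82) = 0.7732 / 3.0289 = 0.2553
c = 6 / 6.82^0.2553 = 6 / 1.632 = 3.675
A = (19/3.675)^(1/0.2553) ⇒ ln A = ln(5.169)/0.2553 = 6.4354
A = e^6.4354 ≈ 623.5 hectares

620 hectares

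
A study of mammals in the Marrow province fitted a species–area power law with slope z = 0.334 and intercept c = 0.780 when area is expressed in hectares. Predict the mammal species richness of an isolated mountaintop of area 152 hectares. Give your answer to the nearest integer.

4

S = 0.78 × 152^0.334 = 0.78 × 5.355 ≈ 4.177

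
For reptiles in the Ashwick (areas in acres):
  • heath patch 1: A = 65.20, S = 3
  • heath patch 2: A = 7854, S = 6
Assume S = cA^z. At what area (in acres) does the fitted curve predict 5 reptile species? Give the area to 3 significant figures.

z = ln(6/3) / ln(7854/65.2) = 0.6931 / 4.7913 = 0.1447
c = 3 / 65.2^0.1447 = 3 / 1.83 = 1.639
A = (5/1.639)^(1/0.1447) ⇒ ln A = ln(3.05)/0.1447 = 7.7085
A = e^7.7085 ≈ 2227 acres

2230 acres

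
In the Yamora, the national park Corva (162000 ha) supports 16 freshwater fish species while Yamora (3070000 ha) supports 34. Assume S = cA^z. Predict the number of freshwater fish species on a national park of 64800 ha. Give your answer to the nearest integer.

z = ln(34/16) / ln(3070000/162000) = 0.7538 / 2.9418 = 0.2562
c = 16 / 162000^0.2562 = 16 / 21.62 = 0.7401
S₃ = 0.7401 × 64800^0.2562 = 0.7401 × 17.09 ≈ 12.65

13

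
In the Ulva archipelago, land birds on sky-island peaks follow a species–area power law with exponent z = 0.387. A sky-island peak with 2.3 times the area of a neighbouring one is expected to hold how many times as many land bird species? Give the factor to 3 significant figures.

S₂/S₁ = (A₂/A₁)^z = 2.3^0.387
ln(S₂/S₁) = 0.387 × ln 2.3 = 0.387 × 0.8329 = 0.3223
S₂/S₁ = e^0.3223 ≈ 1.38

1.38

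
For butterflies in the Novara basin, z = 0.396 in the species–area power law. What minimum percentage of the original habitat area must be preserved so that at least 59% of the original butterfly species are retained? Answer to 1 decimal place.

Need (A_new/A_old)^0.396 = 0.59, so A_new/A_old = 0.59^(1/0.396) = 0.59^2.525
ln(A_new/A_old) = ln 0.59 / 0.396 = -0.5276 / 0.396 = -1.3324
A_new/A_old = e^-1.3324 ≈ 0.2638

26.4%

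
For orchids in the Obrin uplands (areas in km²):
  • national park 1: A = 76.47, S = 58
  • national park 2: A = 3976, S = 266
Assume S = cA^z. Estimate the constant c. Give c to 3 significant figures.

z = ln(S₂/S₁) / ln(A₂/A₁) = ln(266/58) / ln(3976/76.47) = 1.5231 / 3.9511 = 0.3855
c = S₁ / A₁^z = 58 / 76.47^0.3855 = 58 / 5.322 = 10.9

10.9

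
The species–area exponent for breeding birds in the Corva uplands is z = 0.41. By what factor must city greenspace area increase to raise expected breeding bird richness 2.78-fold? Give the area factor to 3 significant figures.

(A₂/A₁)^0.41 = 2.78, so A₂/A₁ = 2.78^(1/0.41) = 2.78^2.439
ln(A₂/A₁) = ln 2.78 / 0.41 = 1.0225 / 0.41 = 2.4938
A₂/A₁ = e^2.4938 ≈ 12.11

12.1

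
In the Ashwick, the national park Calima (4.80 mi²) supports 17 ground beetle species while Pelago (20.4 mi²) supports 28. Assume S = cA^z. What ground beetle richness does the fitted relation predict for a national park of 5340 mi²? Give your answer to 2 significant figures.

190

z = ln(28/17) / ln(20.4/4.8) = 0.4990 / 1.4469 = 0.3449
c = 17 / 4.8^0.3449 = 17 / 1.718 = 9.897
S₃ = 9.897 × 5340^0.3449 = 9.897 × 19.3 ≈ 191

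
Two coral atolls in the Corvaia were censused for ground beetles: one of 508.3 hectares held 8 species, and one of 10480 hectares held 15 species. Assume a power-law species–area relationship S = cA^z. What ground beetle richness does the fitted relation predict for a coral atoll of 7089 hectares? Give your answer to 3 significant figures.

z = ln(15/8) / ln(10480/508.3) = 0.6286 / 3.0262 = 0.2077
c = 8 / 508.3^0.2077 = 8 / 3.649 = 2.193
S₃ = 2.193 × 7089^0.2077 = 2.193 × 6.308 ≈ 13.83

13.8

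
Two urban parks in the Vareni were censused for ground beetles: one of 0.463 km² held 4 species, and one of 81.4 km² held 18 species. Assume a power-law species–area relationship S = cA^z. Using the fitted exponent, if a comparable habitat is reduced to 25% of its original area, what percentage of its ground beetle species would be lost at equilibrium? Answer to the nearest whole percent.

z = ln(18/4) / ln(81.4/0.463) = 1.5041 / 5.1694 = 0.2910
S_new/S_old = (A_new/A_old)^z = 0.25^0.2910 = exp(0.2910 × -1.3863) = 0.6681
Fraction lost = 1 − 0.6681 = 0.3319

33%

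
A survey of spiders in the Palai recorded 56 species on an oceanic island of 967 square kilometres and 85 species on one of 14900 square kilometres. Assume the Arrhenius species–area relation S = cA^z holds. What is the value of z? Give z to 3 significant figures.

Taking logs: ln S = ln c + z ln A, so z = (ln S₂ − ln S₁)/(ln A₂ − ln A₁).
z = ln(85/56) / ln(14900/967) = ln(1.518) / ln(15.41) = 0.4173 / 2.7349 = 0.1526

0.153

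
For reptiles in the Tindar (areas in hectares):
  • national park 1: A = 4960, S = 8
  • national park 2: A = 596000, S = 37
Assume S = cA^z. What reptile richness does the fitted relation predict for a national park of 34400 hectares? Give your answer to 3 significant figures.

14.9

z = ln(37/8) / ln(596000/4960) = 1.5315 / 4.7888 = 0.3198
c = 8 / 4960^0.3198 = 8 / 15.2 = 0.5263
S₃ = 0.5263 × 34400^0.3198 = 0.5263 × 28.24 ≈ 14.86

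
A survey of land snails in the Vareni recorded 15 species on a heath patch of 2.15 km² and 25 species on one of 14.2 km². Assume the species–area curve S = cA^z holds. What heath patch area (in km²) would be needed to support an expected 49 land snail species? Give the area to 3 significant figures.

z = ln(25/15) / ln(14.2/2.15) = 0.5108 / 1.8878 = 0.2706
c = 15 / 2.15^0.2706 = 15 / 1.23 = 12.19
A = (49/12.19)^(1/0.2706) ⇒ ln A = ln(4.018)/0.2706 = 5.1401
A = e^5.1401 ≈ 170.7 km²

171 km²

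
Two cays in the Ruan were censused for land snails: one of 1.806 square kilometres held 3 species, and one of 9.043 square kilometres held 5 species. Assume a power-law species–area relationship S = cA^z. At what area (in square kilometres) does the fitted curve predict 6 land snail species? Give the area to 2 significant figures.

z = ln(5/3) / ln(9.043/1.806) = 0.5108 / 1.6109 = 0.3171
c = 3 / 1.806^0.3171 = 3 / 1.206 = 2.487
A = (6/2.487)^(1/0.3171) ⇒ ln A = ln(2.412)/0.3171 = 2.7769
A = e^2.7769 ≈ 16.07 square kilometres

16 square kilometres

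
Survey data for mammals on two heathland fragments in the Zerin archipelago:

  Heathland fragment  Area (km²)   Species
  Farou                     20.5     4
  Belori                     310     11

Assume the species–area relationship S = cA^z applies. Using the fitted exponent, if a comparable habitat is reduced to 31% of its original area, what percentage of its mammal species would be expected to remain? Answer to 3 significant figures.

64.6%

z = ln(11/4) / ln(310/20.5) = 1.0116 / 2.7161 = 0.3724
S_new/S_old = (A_new/A_old)^z = 0.31^0.3724 = exp(0.3724 × -1.1712) = 0.6465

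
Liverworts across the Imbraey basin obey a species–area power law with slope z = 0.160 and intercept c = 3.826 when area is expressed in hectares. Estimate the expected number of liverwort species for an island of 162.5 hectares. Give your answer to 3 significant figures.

S = 3.826 × 162.5^0.16
ln S = ln 3.826 + 0.16 × ln 162.5 = 1.3418 + 0.16 × 5.0907 = 2.1563
S = e^2.1563 ≈ 8.639

8.64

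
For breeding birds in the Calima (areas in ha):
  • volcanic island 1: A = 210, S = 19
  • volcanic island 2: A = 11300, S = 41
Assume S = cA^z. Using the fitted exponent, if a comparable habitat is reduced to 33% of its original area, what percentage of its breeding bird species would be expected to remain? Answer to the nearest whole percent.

z = ln(41/19) / ln(11300/210) = 0.7691 / 3.9855 = 0.1930
S_new/S_old = (A_new/A_old)^z = 0.33^0.1930 = exp(0.1930 × -1.1087) = 0.8074

81%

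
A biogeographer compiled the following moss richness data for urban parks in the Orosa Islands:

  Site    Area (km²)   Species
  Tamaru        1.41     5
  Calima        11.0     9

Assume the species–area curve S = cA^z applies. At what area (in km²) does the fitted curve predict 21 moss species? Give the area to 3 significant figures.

213 km²

z = ln(9/5) / ln(11/1.41) = 0.5878 / 2.0543 = 0.2861
c = 5 / 1.41^0.2861 = 5 / 1.103 = 4.532
A = (21/4.532)^(1/0.2861) ⇒ ln A = ln(4.634)/0.2861 = 5.3592
A = e^5.3592 ≈ 212.6 km²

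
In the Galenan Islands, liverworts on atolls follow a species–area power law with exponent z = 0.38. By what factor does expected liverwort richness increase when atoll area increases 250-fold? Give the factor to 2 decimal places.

S₂/S₁ = (A₂/A₁)^z = 250^0.38
ln(S₂/S₁) = 0.38 × ln 250 = 0.38 × 5.5215 = 2.0982
S₂/S₁ = e^2.0982 ≈ 8.151

8.15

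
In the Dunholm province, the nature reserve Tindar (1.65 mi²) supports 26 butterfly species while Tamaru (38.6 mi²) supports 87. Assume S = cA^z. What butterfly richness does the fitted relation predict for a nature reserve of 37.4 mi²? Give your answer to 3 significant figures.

z = ln(87/26) / ln(38.6/1.65) = 1.2078 / 3.1525 = 0.3831
c = 26 / 1.65^0.3831 = 26 / 1.212 = 21.46
S₃ = 21.46 × 37.4^0.3831 = 21.46 × 4.005 ≈ 85.95

86.0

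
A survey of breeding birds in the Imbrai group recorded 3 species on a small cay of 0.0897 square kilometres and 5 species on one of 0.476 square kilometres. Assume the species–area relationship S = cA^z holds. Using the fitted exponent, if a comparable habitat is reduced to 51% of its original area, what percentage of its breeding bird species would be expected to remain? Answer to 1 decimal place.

z = ln(5/3) / ln(0.476/0.0897) = 0.5108 / 1.6689 = 0.3061
S_new/S_old = (A_new/A_old)^z = 0.51^0.3061 = exp(0.3061 × -0.6733) = 0.8138

81.4%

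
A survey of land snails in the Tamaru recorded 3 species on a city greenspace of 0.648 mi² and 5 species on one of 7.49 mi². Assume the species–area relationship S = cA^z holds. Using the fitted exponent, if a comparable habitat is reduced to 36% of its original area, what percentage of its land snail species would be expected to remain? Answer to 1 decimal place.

z = ln(5/3) / ln(7.49/0.648) = 0.5108 / 2.4474 = 0.2087
S_new/S_old = (A_new/A_old)^z = 0.36^0.2087 = exp(0.2087 × -1.0217) = 0.808

80.8%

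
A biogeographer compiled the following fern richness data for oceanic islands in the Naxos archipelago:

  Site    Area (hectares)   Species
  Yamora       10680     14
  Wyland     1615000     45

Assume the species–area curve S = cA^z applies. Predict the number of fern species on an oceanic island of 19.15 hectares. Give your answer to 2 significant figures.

z = ln(45/14) / ln(1615000/10680) = 1.1676 / 5.0187 = 0.2327
c = 14 / 10680^0.2327 = 14 / 8.655 = 1.618
S₃ = 1.618 × 19.15^0.2327 = 1.618 × 1.987 ≈ 3.215

3.2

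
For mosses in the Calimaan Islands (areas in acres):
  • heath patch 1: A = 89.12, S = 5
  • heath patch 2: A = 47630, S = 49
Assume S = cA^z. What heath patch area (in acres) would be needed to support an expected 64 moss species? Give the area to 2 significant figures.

z = ln(49/5) / ln(47630/89.12) = 2.2824 / 6.2812 = 0.3634
c = 5 / 89.12^0.3634 = 5 / 5.112 = 0.9782
A = (64/0.9782)^(1/0.3634) ⇒ ln A = ln(65.43)/0.3634 = 11.5062
A = e^11.5062 ≈ 99329 acres

99000 acres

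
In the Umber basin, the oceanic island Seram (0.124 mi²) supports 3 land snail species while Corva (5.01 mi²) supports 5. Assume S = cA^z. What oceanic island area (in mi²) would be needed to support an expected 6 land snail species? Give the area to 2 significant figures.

z = ln(5/3) / ln(5.01/0.124) = 0.5108 / 3.6989 = 0.1381
c = 3 / 0.124^0.1381 = 3 / 0.7495 = 4.002
A = (6/4.002)^(1/0.1381) ⇒ ln A = ln(1.499)/0.1381 = 2.9316
A = e^2.9316 ≈ 18.76 mi²

19 mi²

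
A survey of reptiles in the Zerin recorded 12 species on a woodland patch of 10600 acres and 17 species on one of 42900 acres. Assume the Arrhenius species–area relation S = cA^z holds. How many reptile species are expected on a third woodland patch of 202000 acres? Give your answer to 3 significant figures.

25.0

z = ln(17/12) / ln(42900/10600) = 0.3483 / 1.3980 = 0.2491
c = 12 / 10600^0.2491 = 12 / 10.07 = 1.192
S₃ = 1.192 × 202000^0.2491 = 1.192 × 20.98 ≈ 25.01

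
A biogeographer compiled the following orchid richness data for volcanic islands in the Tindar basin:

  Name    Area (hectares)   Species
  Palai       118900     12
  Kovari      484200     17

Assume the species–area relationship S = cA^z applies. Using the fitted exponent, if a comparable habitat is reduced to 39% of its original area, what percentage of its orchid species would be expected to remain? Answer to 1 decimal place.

79.2%

z = ln(17/12) / ln(484200/118900) = 0.3483 / 1.4042 = 0.2480
S_new/S_old = (A_new/A_old)^z = 0.39^0.2480 = exp(0.2480 × -0.9416) = 0.7917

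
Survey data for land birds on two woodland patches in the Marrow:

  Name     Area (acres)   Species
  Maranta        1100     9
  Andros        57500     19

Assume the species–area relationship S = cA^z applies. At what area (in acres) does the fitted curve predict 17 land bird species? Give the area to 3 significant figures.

z = ln(19/9) / ln(57500/1100) = 0.7472 / 3.9565 = 0.1889
c = 9 / 1100^0.1889 = 9 / 3.753 = 2.398
A = (17/2.398)^(1/0.1889) ⇒ ln A = ln(7.089)/0.1889 = 10.3706
A = e^10.3706 ≈ 31908 acres

31900 acres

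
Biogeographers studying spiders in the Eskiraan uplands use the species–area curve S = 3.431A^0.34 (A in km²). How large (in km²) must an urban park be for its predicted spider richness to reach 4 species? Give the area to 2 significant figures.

4 = 3.431 × A^0.34  ⇒  A^0.34 = 4/3.431 = 1.166
ln A = ln(1.166) / 0.34 = 0.1534 / 0.34 = 0.4513
A = e^0.4513 ≈ 1.57 km²

1.6 km²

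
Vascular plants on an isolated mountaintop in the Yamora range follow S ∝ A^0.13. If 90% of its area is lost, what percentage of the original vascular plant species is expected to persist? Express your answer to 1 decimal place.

74.1%

S_new/S_old = (A_new/A_old)^z = 0.1^0.13
= exp(0.13 × ln 0.1) = exp(0.13 × -2.3026) = exp(-0.2993) ≈ 0.7413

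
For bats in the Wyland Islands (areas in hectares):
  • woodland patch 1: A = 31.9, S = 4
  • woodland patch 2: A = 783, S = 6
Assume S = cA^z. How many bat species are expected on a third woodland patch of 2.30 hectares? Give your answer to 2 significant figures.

2.9

z = ln(6/4) / ln(783/31.9) = 0.4055 / 3.2005 = 0.1267
c = 4 / 31.9^0.1267 = 4 / 1.551 = 2.58
S₃ = 2.58 × 2.3^0.1267 = 2.58 × 1.111 ≈ 2.867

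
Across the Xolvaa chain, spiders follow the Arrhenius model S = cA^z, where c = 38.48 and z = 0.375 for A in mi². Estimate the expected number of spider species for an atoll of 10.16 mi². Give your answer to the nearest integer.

92

S = 38.48 × 10.16^0.375 = 38.48 × 2.386 ≈ 91.8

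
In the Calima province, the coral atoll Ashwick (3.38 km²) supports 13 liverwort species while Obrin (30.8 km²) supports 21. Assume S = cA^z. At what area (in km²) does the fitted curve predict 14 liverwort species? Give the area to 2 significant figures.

4.8 km²

z = ln(21/13) / ln(30.8/3.38) = 0.4796 / 2.2096 = 0.2170
c = 13 / 3.38^0.2170 = 13 / 1.303 = 9.98
A = (14/9.98)^(1/0.2170) ⇒ ln A = ln(1.403)/0.2170 = 1.5593
A = e^1.5593 ≈ 4.756 km²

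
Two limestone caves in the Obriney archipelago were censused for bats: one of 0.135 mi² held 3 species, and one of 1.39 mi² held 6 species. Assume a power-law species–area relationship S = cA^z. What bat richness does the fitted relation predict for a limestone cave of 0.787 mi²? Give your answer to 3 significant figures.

5.07

z = ln(6/3) / ln(1.39/0.135) = 0.6931 / 2.3318 = 0.2973
c = 3 / 0.135^0.2973 = 3 / 0.5514 = 5.44
S₃ = 5.44 × 0.787^0.2973 = 5.44 × 0.9313 ≈ 5.067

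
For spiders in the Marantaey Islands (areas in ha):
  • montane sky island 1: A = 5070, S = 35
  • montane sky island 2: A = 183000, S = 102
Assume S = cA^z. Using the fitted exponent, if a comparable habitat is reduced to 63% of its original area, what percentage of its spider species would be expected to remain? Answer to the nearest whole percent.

z = ln(102/35) / ln(183000/5070) = 1.0696 / 3.5861 = 0.2983
S_new/S_old = (A_new/A_old)^z = 0.63^0.2983 = exp(0.2983 × -0.4620) = 0.8713

87%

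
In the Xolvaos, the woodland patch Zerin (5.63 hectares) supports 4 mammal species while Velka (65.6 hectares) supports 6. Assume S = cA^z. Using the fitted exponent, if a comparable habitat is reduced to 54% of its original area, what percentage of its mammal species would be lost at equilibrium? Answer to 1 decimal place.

9.7%

z = ln(6/4) / ln(65.6/5.63) = 0.4055 / 2.4555 = 0.1651
S_new/S_old = (A_new/A_old)^z = 0.54^0.1651 = exp(0.1651 × -0.6162) = 0.9033
Fraction lost = 1 − 0.9033 = 0.09674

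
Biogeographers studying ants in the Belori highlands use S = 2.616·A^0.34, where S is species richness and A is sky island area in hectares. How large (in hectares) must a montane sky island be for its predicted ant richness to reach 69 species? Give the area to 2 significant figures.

15000 hectares

69 = 2.616 × A^0.34  ⇒  A^0.34 = 69/2.616 = 26.38
ln A = ln(26.38) / 0.34 = 3.2725 / 0.34 = 9.6249
A = e^9.6249 ≈ 15137 hectares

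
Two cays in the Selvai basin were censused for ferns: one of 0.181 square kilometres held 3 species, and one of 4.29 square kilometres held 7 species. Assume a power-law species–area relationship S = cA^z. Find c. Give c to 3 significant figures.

z = ln(S₂/S₁) / ln(A₂/A₁) = ln(7/3) / ln(4.29/0.181) = 0.8473 / 3.1655 = 0.2677
c = S₁ / A₁^z = 3 / 0.181^0.2677 = 3 / 0.6329 = 4.74

4.74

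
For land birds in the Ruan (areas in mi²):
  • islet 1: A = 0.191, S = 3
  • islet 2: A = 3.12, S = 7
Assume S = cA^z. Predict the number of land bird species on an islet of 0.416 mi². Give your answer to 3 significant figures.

3.80

z = ln(7/3) / ln(3.12/0.191) = 0.8473 / 2.7933 = 0.3033
c = 3 / 0.191^0.3033 = 3 / 0.6052 = 4.957
S₃ = 4.957 × 0.416^0.3033 = 4.957 × 0.7664 ≈ 3.799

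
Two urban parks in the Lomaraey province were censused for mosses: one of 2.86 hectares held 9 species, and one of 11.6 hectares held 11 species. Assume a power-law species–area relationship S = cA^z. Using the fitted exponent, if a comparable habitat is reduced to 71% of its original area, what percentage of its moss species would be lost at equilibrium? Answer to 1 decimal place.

4.8%

z = ln(11/9) / ln(11.6/2.86) = 0.2007 / 1.4002 = 0.1433
S_new/S_old = (A_new/A_old)^z = 0.71^0.1433 = exp(0.1433 × -0.3425) = 0.9521
Fraction lost = 1 − 0.9521 = 0.0479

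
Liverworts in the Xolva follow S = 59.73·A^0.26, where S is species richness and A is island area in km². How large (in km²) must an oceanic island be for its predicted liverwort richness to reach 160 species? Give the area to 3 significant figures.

44.2 km²

160 = 59.73 × A^0.26  ⇒  A^0.26 = 160/59.73 = 2.679
ln A = ln(2.679) / 0.26 = 0.9853 / 0.26 = 3.7898
A = e^3.7898 ≈ 44.25 km²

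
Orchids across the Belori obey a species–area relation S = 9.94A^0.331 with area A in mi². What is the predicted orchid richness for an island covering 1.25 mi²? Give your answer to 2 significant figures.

S = 9.94 × 1.25^0.331 = 9.94 × 1.077 ≈ 10.7

11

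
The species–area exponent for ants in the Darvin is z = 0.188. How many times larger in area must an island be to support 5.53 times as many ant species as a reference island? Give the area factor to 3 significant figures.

8930

(A₂/A₁)^0.188 = 5.53, so A₂/A₁ = 5.53^(1/0.188) = 5.53^5.319
ln(A₂/A₁) = ln 5.53 / 0.188 = 1.7102 / 0.188 = 9.0967
A₂/A₁ = e^9.0967 ≈ 8926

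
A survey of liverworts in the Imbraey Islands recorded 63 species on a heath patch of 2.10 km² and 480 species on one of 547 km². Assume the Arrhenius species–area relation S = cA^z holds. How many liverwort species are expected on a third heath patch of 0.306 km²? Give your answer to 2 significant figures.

z = ln(480/63) / ln(547/2.1) = 2.0307 / 5.5625 = 0.3651
c = 63 / 2.1^0.3651 = 63 / 1.311 = 48.05
S₃ = 48.05 × 0.306^0.3651 = 48.05 × 0.649 ≈ 31.19

31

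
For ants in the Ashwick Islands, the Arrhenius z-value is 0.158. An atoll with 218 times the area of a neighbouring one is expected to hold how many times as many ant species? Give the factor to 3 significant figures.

2.34

S₂/S₁ = (A₂/A₁)^z = 218^0.158
ln(S₂/S₁) = 0.158 × ln 218 = 0.158 × 5.3845 = 0.8508
S₂/S₁ = e^0.8508 ≈ 2.341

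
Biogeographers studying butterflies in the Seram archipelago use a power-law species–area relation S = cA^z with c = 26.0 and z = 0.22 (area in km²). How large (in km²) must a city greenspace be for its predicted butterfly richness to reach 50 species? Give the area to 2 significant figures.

50 = 26 × A^0.22  ⇒  A^0.22 = 50/26 = 1.923
ln A = ln(1.923) / 0.22 = 0.6539 / 0.22 = 2.9724
A = e^2.9724 ≈ 19.54 km²

20 km²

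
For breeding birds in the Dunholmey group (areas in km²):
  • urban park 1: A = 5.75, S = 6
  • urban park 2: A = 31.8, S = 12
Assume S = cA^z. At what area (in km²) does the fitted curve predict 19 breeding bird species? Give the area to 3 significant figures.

z = ln(12/6) / ln(31.8/5.75) = 0.6931 / 1.7103 = 0.4053
c = 6 / 5.75^0.4053 = 6 / 2.032 = 2.953
A = (19/2.953)^(1/0.4053) ⇒ ln A = ln(6.434)/0.4053 = 4.5933
A = e^4.5933 ≈ 98.82 km²

98.8 km²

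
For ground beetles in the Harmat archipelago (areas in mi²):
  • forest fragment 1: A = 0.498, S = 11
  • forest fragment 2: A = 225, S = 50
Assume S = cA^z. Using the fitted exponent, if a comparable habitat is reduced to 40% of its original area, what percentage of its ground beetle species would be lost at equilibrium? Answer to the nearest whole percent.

z = ln(50/11) / ln(225/0.498) = 1.5141 / 6.1133 = 0.2477
S_new/S_old = (A_new/A_old)^z = 0.4^0.2477 = exp(0.2477 × -0.9163) = 0.797
Fraction lost = 1 − 0.797 = 0.203

20%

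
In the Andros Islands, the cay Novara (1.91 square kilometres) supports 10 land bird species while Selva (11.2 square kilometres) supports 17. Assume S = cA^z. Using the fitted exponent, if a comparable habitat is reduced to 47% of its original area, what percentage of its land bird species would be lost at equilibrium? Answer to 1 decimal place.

z = ln(17/10) / ln(11.2/1.91) = 0.5306 / 1.7688 = 0.3000
S_new/S_old = (A_new/A_old)^z = 0.47^0.3000 = exp(0.3000 × -0.7550) = 0.7973
Fraction lost = 1 − 0.7973 = 0.2027

20.3%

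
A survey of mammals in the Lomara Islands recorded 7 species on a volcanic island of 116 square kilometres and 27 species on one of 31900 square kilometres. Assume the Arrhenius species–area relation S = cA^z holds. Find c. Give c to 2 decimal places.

2.23

z = ln(S₂/S₁) / ln(A₂/A₁) = ln(27/7) / ln(31900/116) = 1.3499 / 5.6168 = 0.2403
c = S₁ / A₁^z = 7 / 116^0.2403 = 7 / 3.135 = 2.233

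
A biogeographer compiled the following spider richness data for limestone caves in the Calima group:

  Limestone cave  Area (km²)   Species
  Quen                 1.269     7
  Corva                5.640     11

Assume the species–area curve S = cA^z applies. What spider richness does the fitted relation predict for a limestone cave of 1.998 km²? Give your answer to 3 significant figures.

8.03

z = ln(11/7) / ln(5.64/1.269) = 0.4520 / 1.4917 = 0.3030
c = 7 / 1.269^0.3030 = 7 / 1.075 = 6.513
S₃ = 6.513 × 1.998^0.3030 = 6.513 × 1.233 ≈ 8.032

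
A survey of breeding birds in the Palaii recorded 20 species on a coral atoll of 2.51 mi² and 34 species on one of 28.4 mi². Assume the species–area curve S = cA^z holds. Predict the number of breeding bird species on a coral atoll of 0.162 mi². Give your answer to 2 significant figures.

11

z = ln(34/20) / ln(28.4/2.51) = 0.5306 / 2.4261 = 0.2187
c = 20 / 2.51^0.2187 = 20 / 1.223 = 16.35
S₃ = 16.35 × 0.162^0.2187 = 16.35 × 0.6716 ≈ 10.98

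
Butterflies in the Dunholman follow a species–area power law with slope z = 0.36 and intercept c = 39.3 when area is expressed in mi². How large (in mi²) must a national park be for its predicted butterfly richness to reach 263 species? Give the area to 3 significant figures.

263 = 39.3 × A^0.36  ⇒  A^0.36 = 263/39.3 = 6.692
ln A = ln(6.692) / 0.36 = 1.9009 / 0.36 = 5.2804
A = e^5.2804 ≈ 196.4 mi²

196 mi²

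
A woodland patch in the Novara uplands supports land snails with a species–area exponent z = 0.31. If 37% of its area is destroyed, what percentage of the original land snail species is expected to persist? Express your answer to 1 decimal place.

86.7%

S_new/S_old = (A_new/A_old)^z = 0.63^0.31
= exp(0.31 × ln 0.63) = exp(0.31 × -0.4620) = exp(-0.1432) ≈ 0.8666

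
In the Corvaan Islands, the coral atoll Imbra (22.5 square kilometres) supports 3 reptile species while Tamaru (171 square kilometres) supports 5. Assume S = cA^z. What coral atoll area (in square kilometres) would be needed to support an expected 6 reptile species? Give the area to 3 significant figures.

z = ln(5/3) / ln(171/22.5) = 0.5108 / 2.0281 = 0.2519
c = 3 / 22.5^0.2519 = 3 / 2.191 = 1.369
A = (6/1.369)^(1/0.2519) ⇒ ln A = ln(4.381)/0.2519 = 5.8655
A = e^5.8655 ≈ 352.7 square kilometres

353 square kilometres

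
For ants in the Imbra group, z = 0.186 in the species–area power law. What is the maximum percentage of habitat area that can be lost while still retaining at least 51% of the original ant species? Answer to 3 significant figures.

97.3%

Need (A_new/A_old)^0.186 = 0.51, so A_new/A_old = 0.51^(1/0.186) = 0.51^5.376
ln(A_new/A_old) = ln 0.51 / 0.186 = -0.6733 / 0.186 = -3.6201
A_new/A_old = e^-3.6201 ≈ 0.02678
Fraction that can be lost = 1 − 0.02678 = 0.9732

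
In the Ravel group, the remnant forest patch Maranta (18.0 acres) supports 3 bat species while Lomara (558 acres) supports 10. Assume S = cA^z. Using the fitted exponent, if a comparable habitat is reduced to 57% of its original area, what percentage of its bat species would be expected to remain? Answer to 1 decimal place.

z = ln(10/3) / ln(558/18) = 1.2040 / 3.4340 = 0.3506
S_new/S_old = (A_new/A_old)^z = 0.57^0.3506 = exp(0.3506 × -0.5621) = 0.8211

82.1%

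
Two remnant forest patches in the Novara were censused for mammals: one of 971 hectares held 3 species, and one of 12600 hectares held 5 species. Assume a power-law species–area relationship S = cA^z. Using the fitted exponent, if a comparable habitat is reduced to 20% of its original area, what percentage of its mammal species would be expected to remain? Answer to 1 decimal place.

72.6%

z = ln(5/3) / ln(12600/971) = 0.5108 / 2.5631 = 0.1993
S_new/S_old = (A_new/A_old)^z = 0.2^0.1993 = exp(0.1993 × -1.6094) = 0.7256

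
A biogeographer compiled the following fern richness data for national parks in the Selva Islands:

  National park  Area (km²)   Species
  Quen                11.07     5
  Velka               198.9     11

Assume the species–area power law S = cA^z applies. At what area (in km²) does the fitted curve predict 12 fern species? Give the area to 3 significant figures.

z = ln(11/5) / ln(198.9/11.07) = 0.7885 / 2.8886 = 0.2730
c = 5 / 11.07^0.2730 = 5 / 1.928 = 2.594
A = (12/2.594)^(1/0.2730) ⇒ ln A = ln(4.626)/0.2730 = 5.6116
A = e^5.6116 ≈ 273.6 km²

274 km²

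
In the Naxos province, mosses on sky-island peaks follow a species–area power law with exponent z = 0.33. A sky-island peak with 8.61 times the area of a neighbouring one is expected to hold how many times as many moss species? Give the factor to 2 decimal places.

2.03

S₂/S₁ = (A₂/A₁)^z = 8.61^0.33
ln(S₂/S₁) = 0.33 × ln 8.61 = 0.33 × 2.1529 = 0.7105
S₂/S₁ = e^0.7105 ≈ 2.035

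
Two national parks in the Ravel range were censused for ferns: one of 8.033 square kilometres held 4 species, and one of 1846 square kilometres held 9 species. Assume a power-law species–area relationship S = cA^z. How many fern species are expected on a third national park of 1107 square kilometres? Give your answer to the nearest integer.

z = ln(9/4) / ln(1846/8.033) = 0.8109 / 5.4372 = 0.1491
c = 4 / 8.033^0.1491 = 4 / 1.364 = 2.932
S₃ = 2.932 × 1107^0.1491 = 2.932 × 2.845 ≈ 8.339

8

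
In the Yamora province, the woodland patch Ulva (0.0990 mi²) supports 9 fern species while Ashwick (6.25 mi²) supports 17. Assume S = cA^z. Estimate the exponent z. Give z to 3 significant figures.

Taking logs: ln S = ln c + z ln A, so z = (ln S₂ − ln S₁)/(ln A₂ − ln A₁).
z = ln(17/9) / ln(6.25/0.099) = ln(1.889) / ln(63.13) = 0.6360 / 4.1452 = 0.1534

0.153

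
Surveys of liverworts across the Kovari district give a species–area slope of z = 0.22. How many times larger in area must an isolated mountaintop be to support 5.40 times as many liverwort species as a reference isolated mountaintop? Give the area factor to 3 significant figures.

(A₂/A₁)^0.22 = 5.4, so A₂/A₁ = 5.4^(1/0.22) = 5.4^4.545
ln(A₂/A₁) = ln 5.4 / 0.22 = 1.6864 / 0.22 = 7.6654
A₂/A₁ = e^7.6654 ≈ 2133

2130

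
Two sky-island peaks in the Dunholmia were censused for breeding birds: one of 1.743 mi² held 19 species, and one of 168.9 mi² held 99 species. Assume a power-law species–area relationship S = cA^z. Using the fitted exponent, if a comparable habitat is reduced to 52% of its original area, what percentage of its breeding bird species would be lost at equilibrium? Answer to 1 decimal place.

z = ln(99/19) / ln(168.9/1.743) = 1.6507 / 4.5737 = 0.3609
S_new/S_old = (A_new/A_old)^z = 0.52^0.3609 = exp(0.3609 × -0.6539) = 0.7898
Fraction lost = 1 − 0.7898 = 0.2102

21.0%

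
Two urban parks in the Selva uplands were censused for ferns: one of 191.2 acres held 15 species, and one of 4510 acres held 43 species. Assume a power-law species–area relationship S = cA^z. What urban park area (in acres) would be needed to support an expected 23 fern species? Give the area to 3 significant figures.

z = ln(43/15) / ln(4510/191.2) = 1.0531 / 3.1607 = 0.3332
c = 15 / 191.2^0.3332 = 15 / 5.757 = 2.606
A = (23/2.606)^(1/0.3332) ⇒ ln A = ln(8.827)/0.3332 = 6.5362
A = e^6.5362 ≈ 689.6 acres

690 acres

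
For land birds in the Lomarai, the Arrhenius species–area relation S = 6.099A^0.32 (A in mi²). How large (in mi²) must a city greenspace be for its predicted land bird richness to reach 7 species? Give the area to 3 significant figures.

7 = 6.099 × A^0.32  ⇒  A^0.32 = 7/6.099 = 1.148
ln A = ln(1.148) / 0.32 = 0.1378 / 0.32 = 0.4306
A = e^0.4306 ≈ 1.538 mi²

1.54 mi²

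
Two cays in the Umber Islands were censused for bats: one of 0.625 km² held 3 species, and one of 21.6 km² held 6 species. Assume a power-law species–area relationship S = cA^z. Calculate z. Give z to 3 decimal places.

Taking logs: ln S = ln c + z ln A, so z = (ln S₂ − ln S₁)/(ln A₂ − ln A₁).
z = ln(6/3) / ln(21.6/0.625) = ln(2) / ln(34.56) = 0.6931 / 3.5427 = 0.1957

0.196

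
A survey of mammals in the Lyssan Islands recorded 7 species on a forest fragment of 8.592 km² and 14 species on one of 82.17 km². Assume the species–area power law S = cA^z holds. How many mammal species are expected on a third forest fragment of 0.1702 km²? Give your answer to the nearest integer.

z = ln(14/7) / ln(82.17/8.592) = 0.6931 / 2.2580 = 0.3070
c = 7 / 8.592^0.3070 = 7 / 1.935 = 3.617
S₃ = 3.617 × 0.1702^0.3070 = 3.617 × 0.5807 ≈ 2.1

2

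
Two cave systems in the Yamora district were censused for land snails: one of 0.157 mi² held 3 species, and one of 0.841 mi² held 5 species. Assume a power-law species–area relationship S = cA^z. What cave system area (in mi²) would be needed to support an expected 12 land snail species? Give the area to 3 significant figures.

14.9 mi²

z = ln(5/3) / ln(0.841/0.157) = 0.5108 / 1.6783 = 0.3044
c = 3 / 0.157^0.3044 = 3 / 0.5692 = 5.271
A = (12/5.271)^(1/0.3044) ⇒ ln A = ln(2.277)/0.3044 = 2.7032
A = e^2.7032 ≈ 14.93 mi²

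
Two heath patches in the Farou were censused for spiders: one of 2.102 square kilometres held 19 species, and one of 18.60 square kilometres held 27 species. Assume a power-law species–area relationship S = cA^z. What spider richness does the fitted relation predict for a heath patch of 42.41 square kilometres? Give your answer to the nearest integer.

31

z = ln(27/19) / ln(18.6/2.102) = 0.3514 / 2.1803 = 0.1612
c = 19 / 2.102^0.1612 = 19 / 1.127 = 16.86
S₃ = 16.86 × 42.41^0.1612 = 16.86 × 1.829 ≈ 30.84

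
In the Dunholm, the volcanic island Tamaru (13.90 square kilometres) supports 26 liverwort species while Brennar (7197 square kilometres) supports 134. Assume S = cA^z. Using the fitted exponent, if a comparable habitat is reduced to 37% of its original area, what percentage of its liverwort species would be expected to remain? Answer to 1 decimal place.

77.0%

z = ln(134/26) / ln(7197/13.9) = 1.6397 / 6.2495 = 0.2624
S_new/S_old = (A_new/A_old)^z = 0.37^0.2624 = exp(0.2624 × -0.9943) = 0.7704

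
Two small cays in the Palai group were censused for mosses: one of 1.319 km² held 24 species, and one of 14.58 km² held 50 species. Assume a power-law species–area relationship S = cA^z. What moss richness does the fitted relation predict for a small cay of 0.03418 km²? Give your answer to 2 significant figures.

z = ln(50/24) / ln(14.58/1.319) = 0.7340 / 2.4028 = 0.3055
c = 24 / 1.319^0.3055 = 24 / 1.088 = 22.05
S₃ = 22.05 × 0.03418^0.3055 = 22.05 × 0.3565 ≈ 7.863

7.9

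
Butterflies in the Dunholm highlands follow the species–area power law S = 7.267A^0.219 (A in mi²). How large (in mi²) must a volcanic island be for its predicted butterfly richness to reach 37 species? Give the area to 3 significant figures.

1690 mi²

37 = 7.267 × A^0.219  ⇒  A^0.219 = 37/7.267 = 5.092
ln A = ln(5.092) / 0.219 = 1.6276 / 0.219 = 7.4318
A = e^7.4318 ≈ 1689 mi²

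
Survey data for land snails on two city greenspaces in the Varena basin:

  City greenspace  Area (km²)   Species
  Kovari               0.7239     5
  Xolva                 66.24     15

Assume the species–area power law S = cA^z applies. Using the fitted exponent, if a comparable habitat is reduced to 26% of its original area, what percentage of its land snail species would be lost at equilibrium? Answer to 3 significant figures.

27.9%

z = ln(15/5) / ln(66.24/0.7239) = 1.0986 / 4.5164 = 0.2433
S_new/S_old = (A_new/A_old)^z = 0.26^0.2433 = exp(0.2433 × -1.3471) = 0.7206
Fraction lost = 1 − 0.7206 = 0.2794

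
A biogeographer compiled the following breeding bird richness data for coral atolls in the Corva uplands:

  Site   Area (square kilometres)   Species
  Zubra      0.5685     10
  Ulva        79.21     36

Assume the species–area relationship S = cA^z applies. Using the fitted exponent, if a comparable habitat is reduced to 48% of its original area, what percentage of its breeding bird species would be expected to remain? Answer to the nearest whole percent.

83%

z = ln(36/10) / ln(79.21/0.5685) = 1.2809 / 4.9369 = 0.2595
S_new/S_old = (A_new/A_old)^z = 0.48^0.2595 = exp(0.2595 × -0.7340) = 0.8266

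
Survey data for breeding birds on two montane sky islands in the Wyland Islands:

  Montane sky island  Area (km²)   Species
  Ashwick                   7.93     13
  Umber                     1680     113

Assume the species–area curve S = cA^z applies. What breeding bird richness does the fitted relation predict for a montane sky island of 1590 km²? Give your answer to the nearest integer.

z = ln(113/13) / ln(1680/7.93) = 2.1624 / 5.3559 = 0.4037
c = 13 / 7.93^0.4037 = 13 / 2.307 = 5.635
S₃ = 5.635 × 1590^0.4037 = 5.635 × 19.61 ≈ 110.5

111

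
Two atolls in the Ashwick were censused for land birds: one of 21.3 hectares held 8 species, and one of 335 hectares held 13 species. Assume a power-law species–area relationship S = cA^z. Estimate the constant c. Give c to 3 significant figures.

4.67

z = ln(S₂/S₁) / ln(A₂/A₁) = ln(13/8) / ln(335/21.3) = 0.4855 / 2.7554 = 0.1762
c = S₁ / A₁^z = 8 / 21.3^0.1762 = 8 / 1.714 = 4.667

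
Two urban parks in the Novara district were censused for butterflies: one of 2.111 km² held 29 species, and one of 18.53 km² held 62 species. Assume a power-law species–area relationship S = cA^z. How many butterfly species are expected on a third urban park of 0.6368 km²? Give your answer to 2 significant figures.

19

z = ln(62/29) / ln(18.53/2.111) = 0.7598 / 2.1722 = 0.3498
c = 29 / 2.111^0.3498 = 29 / 1.299 = 22.33
S₃ = 22.33 × 0.6368^0.3498 = 22.33 × 0.854 ≈ 19.07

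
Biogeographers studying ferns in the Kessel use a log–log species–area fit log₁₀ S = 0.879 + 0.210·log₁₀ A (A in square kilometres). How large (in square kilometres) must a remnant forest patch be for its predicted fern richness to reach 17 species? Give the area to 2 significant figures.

17 = 7.568 × A^0.21  ⇒  A^0.21 = 17/7.568 = 2.246
ln A = ln(2.246) / 0.21 = 0.8092 / 0.21 = 3.8535
A = e^3.8535 ≈ 47.16 square kilometres

47 square kilometres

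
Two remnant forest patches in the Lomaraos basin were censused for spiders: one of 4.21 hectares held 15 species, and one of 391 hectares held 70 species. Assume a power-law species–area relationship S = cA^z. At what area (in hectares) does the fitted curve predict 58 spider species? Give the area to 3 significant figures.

z = ln(70/15) / ln(391/4.21) = 1.5404 / 4.5312 = 0.3400
c = 15 / 4.21^0.3400 = 15 / 1.63 = 9.202
A = (58/9.202)^(1/0.3400) ⇒ ln A = ln(6.303)/0.3400 = 5.4155
A = e^5.4155 ≈ 224.9 hectares

225 hectares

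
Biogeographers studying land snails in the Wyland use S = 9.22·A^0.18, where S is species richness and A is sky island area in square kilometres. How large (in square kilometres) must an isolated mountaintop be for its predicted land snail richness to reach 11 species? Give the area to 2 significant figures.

11 = 9.22 × A^0.18  ⇒  A^0.18 = 11/9.22 = 1.193
ln A = ln(1.193) / 0.18 = 0.1765 / 0.18 = 0.9807
A = e^0.9807 ≈ 2.666 square kilometres

2.7 square kilometres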